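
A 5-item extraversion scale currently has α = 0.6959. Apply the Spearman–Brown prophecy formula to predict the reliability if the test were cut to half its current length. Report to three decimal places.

predicted reliability = 0.534

Length factor m = 1/2
α' = m·α / (1 − (1−m)·α)
   = 1/2 × 0.6959 / (1 − (1 − 1/2) × 0.6959)
   = 0.3479 / 0.6521 = 0.534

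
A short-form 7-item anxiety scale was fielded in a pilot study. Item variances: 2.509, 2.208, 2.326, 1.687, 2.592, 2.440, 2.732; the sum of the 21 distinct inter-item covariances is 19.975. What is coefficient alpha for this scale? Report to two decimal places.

α = 0.83

Σσᵢ² = 2.509 + 2.208 + 2.326 + 1.687 + 2.592 + 2.440 + 2.732 = 16.494
Sum of distinct covariances = 19.975
σ²_total = Σσᵢ² + 2·Σcov = 16.494 + 2 × 19.975 = 56.444
α = (7/6)·(1 − 16.494/56.444) = 0.83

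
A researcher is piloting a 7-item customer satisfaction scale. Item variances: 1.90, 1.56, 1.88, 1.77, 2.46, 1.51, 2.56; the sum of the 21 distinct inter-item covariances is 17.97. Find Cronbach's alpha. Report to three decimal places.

sum of item variances = 1.90 + 1.56 + 1.88 + 1.77 + 2.46 + 1.51 + 2.56 = 13.64
Sum of distinct covariances = 17.97
total variance = sum of item variances + 2·Σcov = 13.64 + 2 × 17.97 = 49.58
α = (7/6)·(1 − 13.64/49.58) = 0.846

α = 0.846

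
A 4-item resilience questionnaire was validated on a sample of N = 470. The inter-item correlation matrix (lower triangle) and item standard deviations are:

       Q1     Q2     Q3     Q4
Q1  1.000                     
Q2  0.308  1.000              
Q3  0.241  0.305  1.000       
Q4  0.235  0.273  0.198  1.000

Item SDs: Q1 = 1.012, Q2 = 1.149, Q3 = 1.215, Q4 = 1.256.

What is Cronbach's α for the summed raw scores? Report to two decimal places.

Cronbach's α = 0.58

Σσ²ᵢ = 1.012² + 1.149² + 1.215² + 1.256² = 5.3981
Covariances σ_ij = r_ij · s_i · s_j:
  σ(Q1,Q2) = 0.308 × 1.012 × 1.149 = 0.3581
  σ(Q1,Q3) = 0.241 × 1.012 × 1.215 = 0.2963
  σ(Q1,Q4) = 0.235 × 1.012 × 1.256 = 0.2987
  σ(Q2,Q3) = 0.305 × 1.149 × 1.215 = 0.4258
  σ(Q2,Q4) = 0.273 × 1.149 × 1.256 = 0.3940
  σ(Q3,Q4) = 0.198 × 1.215 × 1.256 = 0.3022
σ²_T = Σσ²ᵢ + 2·Σσ_ij = 5.3981 + 2 × 2.0751 = 9.5483
α = (4/3)·(1 − 5.3981/9.5483) = 0.58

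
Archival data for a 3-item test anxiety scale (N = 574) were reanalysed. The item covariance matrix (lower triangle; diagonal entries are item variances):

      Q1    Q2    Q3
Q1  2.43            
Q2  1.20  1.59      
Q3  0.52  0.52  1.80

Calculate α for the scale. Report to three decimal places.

Σσ²ᵢ = 2.43 + 1.59 + 1.80 = 5.82
Sum of off-diagonal covariances = 2.24
Var(T) = 5.82 + 2 × 2.24 = 10.30
α = (k/(k−1))·(1 − Σσ²ᵢ/Var(T)) = (3/2)·(1 − 5.82/10.30) = 0.652

α = 0.652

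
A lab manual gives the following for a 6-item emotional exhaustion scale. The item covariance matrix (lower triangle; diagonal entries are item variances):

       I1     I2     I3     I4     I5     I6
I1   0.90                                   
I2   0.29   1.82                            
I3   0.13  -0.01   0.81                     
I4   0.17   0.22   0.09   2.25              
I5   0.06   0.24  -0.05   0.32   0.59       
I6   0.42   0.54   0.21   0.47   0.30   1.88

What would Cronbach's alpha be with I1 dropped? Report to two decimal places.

Remaining items: I2, I3, I4, I5, I6 (k = 5).
ΣVar(i) = 1.82 + 0.81 + 2.25 + 0.59 + 1.88 = 7.35
σ²_T = 7.35 + 2 × 2.33 = 12.01
α (item deleted) = (5/4)·(1 − 7.35/12.01) = 0.49

Cronbach's alpha = 0.49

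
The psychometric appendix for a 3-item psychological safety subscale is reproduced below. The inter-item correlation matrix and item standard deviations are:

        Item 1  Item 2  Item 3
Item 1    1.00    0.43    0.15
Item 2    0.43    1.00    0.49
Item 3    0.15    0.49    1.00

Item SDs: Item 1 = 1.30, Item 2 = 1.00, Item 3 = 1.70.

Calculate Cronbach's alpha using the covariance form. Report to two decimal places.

Σσ²ᵢ = 1.30² + 1.00² + 1.70² = 5.5800
Covariances σ_ij = r_ij · s_i · s_j:
  σ(Item 1,Item 2) = 0.43 × 1.30 × 1.00 = 0.5590
  σ(Item 1,Item 3) = 0.15 × 1.30 × 1.70 = 0.3315
  σ(Item 2,Item 3) = 0.49 × 1.00 × 1.70 = 0.8330
σ²_T = Σσ²ᵢ + 2·Σσ_ij = 5.5800 + 2 × 1.7235 = 9.0270
α = (3/2)·(1 − 5.5800/9.0270) = 0.57

α = 0.57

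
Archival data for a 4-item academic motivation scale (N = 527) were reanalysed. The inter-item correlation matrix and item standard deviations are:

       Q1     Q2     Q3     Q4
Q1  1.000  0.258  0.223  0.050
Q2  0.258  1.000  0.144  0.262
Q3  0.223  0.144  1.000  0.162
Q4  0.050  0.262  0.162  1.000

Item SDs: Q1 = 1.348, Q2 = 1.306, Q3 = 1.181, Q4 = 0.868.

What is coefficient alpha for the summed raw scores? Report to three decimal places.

α = 0.472

Σσ²ᵢ = 1.348² + 1.306² + 1.181² + 0.868² = 5.6709
Covariances σ_ij = r_ij · s_i · s_j:
  σ(Q1,Q2) = 0.258 × 1.348 × 1.306 = 0.4542
  σ(Q1,Q3) = 0.223 × 1.348 × 1.181 = 0.3550
  σ(Q1,Q4) = 0.050 × 1.348 × 0.868 = 0.0585
  σ(Q2,Q3) = 0.144 × 1.306 × 1.181 = 0.2221
  σ(Q2,Q4) = 0.262 × 1.306 × 0.868 = 0.2970
  σ(Q3,Q4) = 0.162 × 1.181 × 0.868 = 0.1661
σ²_T = Σσ²ᵢ + 2·Σσ_ij = 5.6709 + 2 × 1.5529 = 8.7767
α = (4/3)·(1 − 5.6709/8.7767) = 0.472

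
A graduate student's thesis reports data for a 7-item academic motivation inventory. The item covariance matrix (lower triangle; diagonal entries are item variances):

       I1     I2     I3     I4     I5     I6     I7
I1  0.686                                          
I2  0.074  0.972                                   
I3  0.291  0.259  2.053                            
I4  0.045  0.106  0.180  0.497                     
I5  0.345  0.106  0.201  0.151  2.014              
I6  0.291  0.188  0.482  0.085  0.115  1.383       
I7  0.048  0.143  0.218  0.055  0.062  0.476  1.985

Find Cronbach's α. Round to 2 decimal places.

α = 0.52

sum of item variances = 0.686 + 0.972 + 2.053 + 0.497 + 2.014 + 1.383 + 1.985 = 9.590
Σ_{i<j} σ_ij = 3.921
total variance = 9.590 + 2 × 3.921 = 17.432
α = (k/(k−1))·(1 − sum of item variances/total variance) = (7/6)·(1 − 9.590/17.432) = 0.52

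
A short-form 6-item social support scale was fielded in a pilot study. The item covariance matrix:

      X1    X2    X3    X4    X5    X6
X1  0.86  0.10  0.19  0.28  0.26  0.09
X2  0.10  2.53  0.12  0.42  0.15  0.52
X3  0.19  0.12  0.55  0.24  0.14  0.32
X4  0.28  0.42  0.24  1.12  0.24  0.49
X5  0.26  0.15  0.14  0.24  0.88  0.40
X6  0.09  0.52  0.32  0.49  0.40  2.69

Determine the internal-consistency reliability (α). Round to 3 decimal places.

α = 0.574

Σσᵢ² = 0.86 + 2.53 + 0.55 + 1.12 + 0.88 + 2.69 = 8.63
Sum of off-diagonal covariances = 3.96
σ²_total = 8.63 + 2 × 3.96 = 16.55
α = (k/(k−1))·(1 − Σσᵢ²/σ²_total) = (6/5)·(1 − 8.63/16.55) = 0.574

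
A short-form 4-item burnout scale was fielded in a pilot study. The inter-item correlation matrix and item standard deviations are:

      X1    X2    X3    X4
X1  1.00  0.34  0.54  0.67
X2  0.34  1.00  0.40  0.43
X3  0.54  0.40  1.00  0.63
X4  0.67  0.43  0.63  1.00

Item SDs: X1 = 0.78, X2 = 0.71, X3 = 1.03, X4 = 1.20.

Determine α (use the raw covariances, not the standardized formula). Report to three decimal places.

α = 0.797

Σσ²ᵢ = 0.78² + 0.71² + 1.03² + 1.20² = 3.6134
Covariances σ_ij = r_ij · s_i · s_j:
  σ(X1,X2) = 0.34 × 0.78 × 0.71 = 0.1883
  σ(X1,X3) = 0.54 × 0.78 × 1.03 = 0.4338
  σ(X1,X4) = 0.67 × 0.78 × 1.20 = 0.6271
  σ(X2,X3) = 0.40 × 0.71 × 1.03 = 0.2925
  σ(X2,X4) = 0.43 × 0.71 × 1.20 = 0.3664
  σ(X3,X4) = 0.63 × 1.03 × 1.20 = 0.7787
σ²_T = Σσ²ᵢ + 2·Σσ_ij = 3.6134 + 2 × 2.6868 = 8.9870
α = (4/3)·(1 − 3.6134/8.9870) = 0.797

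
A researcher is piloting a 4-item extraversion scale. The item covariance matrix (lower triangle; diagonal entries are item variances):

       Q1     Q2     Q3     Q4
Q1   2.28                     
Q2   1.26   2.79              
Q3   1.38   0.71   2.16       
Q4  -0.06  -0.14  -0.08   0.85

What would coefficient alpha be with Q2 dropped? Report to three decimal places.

Remaining items: Q1, Q3, Q4 (k = 3).
sum of item variances = 2.28 + 2.16 + 0.85 = 5.29
σ²_total = 5.29 + 2 × 1.24 = 7.77
α (item deleted) = (3/2)·(1 − 5.29/7.77) = 0.479

α = 0.479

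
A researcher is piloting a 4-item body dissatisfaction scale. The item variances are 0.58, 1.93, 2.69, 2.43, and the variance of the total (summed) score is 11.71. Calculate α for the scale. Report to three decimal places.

α = 0.465

Σσ²ᵢ = 0.58 + 1.93 + 2.69 + 2.43 = 7.63
α = (k/(k−1))·(1 − Σσ²ᵢ/total variance) = (4/3)·(1 − 7.63/11.71) = 0.465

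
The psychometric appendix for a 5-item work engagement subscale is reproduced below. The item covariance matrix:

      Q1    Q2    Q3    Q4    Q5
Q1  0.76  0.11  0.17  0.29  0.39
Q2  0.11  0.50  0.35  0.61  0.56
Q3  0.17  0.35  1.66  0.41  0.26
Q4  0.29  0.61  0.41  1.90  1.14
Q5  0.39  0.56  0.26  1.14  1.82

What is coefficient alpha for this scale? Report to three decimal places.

Σσ²ᵢ = 0.76 + 0.50 + 1.66 + 1.90 + 1.82 = 6.64
Sum of the distinct covariances = 4.29
σ²_T = 6.64 + 2 × 4.29 = 15.22
α = (k/(k−1))·(1 − Σσ²ᵢ/σ²_T) = (5/4)·(1 − 6.64/15.22) = 0.705

α = 0.705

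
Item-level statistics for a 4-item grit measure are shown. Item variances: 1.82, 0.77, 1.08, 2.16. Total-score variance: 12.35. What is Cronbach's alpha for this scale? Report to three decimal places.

sum of item variances = 1.82 + 0.77 + 1.08 + 2.16 = 5.83
α = (k/(k−1))·(1 − sum of item variances/Var(T)) = (4/3)·(1 − 5.83/12.35) = 0.704

α = 0.704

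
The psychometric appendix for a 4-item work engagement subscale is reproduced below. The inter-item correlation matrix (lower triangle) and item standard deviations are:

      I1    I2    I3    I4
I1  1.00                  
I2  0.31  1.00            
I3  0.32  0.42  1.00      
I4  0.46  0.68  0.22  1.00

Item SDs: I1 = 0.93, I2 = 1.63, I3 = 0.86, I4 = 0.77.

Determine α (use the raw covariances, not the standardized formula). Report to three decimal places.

α = 0.695

Σσ²ᵢ = 0.93² + 1.63² + 0.86² + 0.77² = 4.8543
Covariances σ_ij = r_ij · s_i · s_j:
  σ(I1,I2) = 0.31 × 0.93 × 1.63 = 0.4699
  σ(I1,I3) = 0.32 × 0.93 × 0.86 = 0.2559
  σ(I1,I4) = 0.46 × 0.93 × 0.77 = 0.3294
  σ(I2,I3) = 0.42 × 1.63 × 0.86 = 0.5888
  σ(I2,I4) = 0.68 × 1.63 × 0.77 = 0.8535
  σ(I3,I4) = 0.22 × 0.86 × 0.77 = 0.1457
σ²_T = Σσ²ᵢ + 2·Σσ_ij = 4.8543 + 2 × 2.6432 = 10.1407
α = (4/3)·(1 − 4.8543/10.1407) = 0.695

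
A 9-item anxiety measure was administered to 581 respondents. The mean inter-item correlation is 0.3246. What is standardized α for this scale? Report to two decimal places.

α = 0.81

Standardized α = k·r̄ / (1 + (k−1)·r̄) = 9 × 0.3246 / (1 + 8 × 0.3246)
  = 2.9214 / 3.5968 = 0.81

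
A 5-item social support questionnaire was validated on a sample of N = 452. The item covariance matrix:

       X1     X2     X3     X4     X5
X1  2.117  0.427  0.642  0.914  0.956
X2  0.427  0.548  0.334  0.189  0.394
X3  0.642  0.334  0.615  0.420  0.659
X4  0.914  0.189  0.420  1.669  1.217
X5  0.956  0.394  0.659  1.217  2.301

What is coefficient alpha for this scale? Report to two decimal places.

α = 0.79

Σσ²ᵢ = 2.117 + 0.548 + 0.615 + 1.669 + 2.301 = 7.250
Sum of off-diagonal covariances = 6.152
σ²_total = 7.250 + 2 × 6.152 = 19.554
α = (k/(k−1))·(1 − Σσ²ᵢ/σ²_total) = (5/4)·(1 − 7.250/19.554) = 0.79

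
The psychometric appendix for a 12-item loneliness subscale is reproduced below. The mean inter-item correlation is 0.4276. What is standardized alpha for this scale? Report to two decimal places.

standardized alpha = 0.90

Standardized α = k·r̄ / (1 + (k−1)·r̄) = 12 × 0.4276 / (1 + 11 × 0.4276)
  = 5.1312 / 5.7036 = 0.90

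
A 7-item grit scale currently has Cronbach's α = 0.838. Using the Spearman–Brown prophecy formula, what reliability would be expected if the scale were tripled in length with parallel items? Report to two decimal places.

predicted reliability = 0.94

Length factor m = 3
α' = m·α / (1 + (m−1)·α)
   = 3 × 0.838 / (1 + (3 − 1) × 0.838)
   = 2.5140 / 2.6760 = 0.94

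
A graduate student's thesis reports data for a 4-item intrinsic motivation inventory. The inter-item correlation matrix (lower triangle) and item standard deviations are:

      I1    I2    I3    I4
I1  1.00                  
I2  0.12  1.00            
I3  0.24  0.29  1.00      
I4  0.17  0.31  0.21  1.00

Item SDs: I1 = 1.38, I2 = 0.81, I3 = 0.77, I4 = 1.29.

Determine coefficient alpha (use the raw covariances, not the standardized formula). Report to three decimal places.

coefficient alpha = 0.491

Σσ²ᵢ = 1.38² + 0.81² + 0.77² + 1.29² = 4.8175
Covariances σ_ij = r_ij · s_i · s_j:
  σ(I1,I2) = 0.12 × 1.38 × 0.81 = 0.1341
  σ(I1,I3) = 0.24 × 1.38 × 0.77 = 0.2550
  σ(I1,I4) = 0.17 × 1.38 × 1.29 = 0.3026
  σ(I2,I3) = 0.29 × 0.81 × 0.77 = 0.1809
  σ(I2,I4) = 0.31 × 0.81 × 1.29 = 0.3239
  σ(I3,I4) = 0.21 × 0.77 × 1.29 = 0.2086
σ²_T = Σσ²ᵢ + 2·Σσ_ij = 4.8175 + 2 × 1.4051 = 7.6277
α = (4/3)·(1 − 4.8175/7.6277) = 0.491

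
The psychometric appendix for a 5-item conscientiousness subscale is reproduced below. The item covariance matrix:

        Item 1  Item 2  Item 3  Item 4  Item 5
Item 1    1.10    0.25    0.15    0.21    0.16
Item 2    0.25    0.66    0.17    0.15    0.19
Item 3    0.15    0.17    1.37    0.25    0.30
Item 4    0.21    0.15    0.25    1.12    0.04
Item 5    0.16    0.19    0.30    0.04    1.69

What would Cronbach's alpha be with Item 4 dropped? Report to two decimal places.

Remaining items: Item 1, Item 2, Item 3, Item 5 (k = 4).
ΣVar(i) = 1.10 + 0.66 + 1.37 + 1.69 = 4.82
σ²_total = 4.82 + 2 × 1.22 = 7.26
α (item deleted) = (4/3)·(1 − 4.82/7.26) = 0.45

α = 0.45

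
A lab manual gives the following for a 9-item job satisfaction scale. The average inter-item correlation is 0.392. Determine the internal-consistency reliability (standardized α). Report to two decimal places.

α = 0.85

Standardized α = k·r̄ / (1 + (k−1)·r̄) = 9 × 0.392 / (1 + 8 × 0.392)
  = 3.5280 / 4.1360 = 0.85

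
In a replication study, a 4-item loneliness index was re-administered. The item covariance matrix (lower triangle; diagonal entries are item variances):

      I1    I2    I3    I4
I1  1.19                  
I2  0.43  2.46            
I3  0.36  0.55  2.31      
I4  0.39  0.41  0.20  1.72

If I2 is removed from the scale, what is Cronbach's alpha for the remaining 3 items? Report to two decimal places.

Remaining items: I1, I3, I4 (k = 3).
Σσ²ᵢ = 1.19 + 2.31 + 1.72 = 5.22
total variance = 5.22 + 2 × 0.95 = 7.12
α (item deleted) = (3/2)·(1 − 5.22/7.12) = 0.40

Cronbach's alpha = 0.40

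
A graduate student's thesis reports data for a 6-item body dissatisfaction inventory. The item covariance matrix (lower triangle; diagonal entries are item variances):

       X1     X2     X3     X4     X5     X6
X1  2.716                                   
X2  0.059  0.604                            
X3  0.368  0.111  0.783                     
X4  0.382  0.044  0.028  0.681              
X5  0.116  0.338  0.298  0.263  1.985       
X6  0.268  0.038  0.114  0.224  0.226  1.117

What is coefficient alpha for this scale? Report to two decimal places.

sum of item variances = 2.716 + 0.604 + 0.783 + 0.681 + 1.985 + 1.117 = 7.886
Sum of the distinct covariances = 2.877
σ²_total = 7.886 + 2 × 2.877 = 13.640
α = (k/(k−1))·(1 − sum of item variances/σ²_total) = (6/5)·(1 − 7.886/13.640) = 0.51

coefficient alpha = 0.51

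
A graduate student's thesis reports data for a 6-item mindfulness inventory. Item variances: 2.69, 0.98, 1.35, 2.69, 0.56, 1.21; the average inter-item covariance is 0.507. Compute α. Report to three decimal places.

sum of item variances = 2.69 + 0.98 + 1.35 + 2.69 + 0.56 + 1.21 = 9.48
Sum of the 15 distinct covariances = 15 × 0.507 = 7.605
total variance = sum of item variances + 2·Σcov = 9.48 + 2 × 7.605 = 24.690
α = (6/5)·(1 − 9.48/24.690) = 0.739

α = 0.739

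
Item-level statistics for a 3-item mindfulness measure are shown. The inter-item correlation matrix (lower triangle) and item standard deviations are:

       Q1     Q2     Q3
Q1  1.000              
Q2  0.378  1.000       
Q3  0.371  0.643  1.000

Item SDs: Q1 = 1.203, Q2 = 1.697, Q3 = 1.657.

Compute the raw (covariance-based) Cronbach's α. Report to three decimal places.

Cronbach's α = 0.726

Σσ²ᵢ = 1.203² + 1.697² + 1.657² = 7.0727
Covariances σ_ij = r_ij · s_i · s_j:
  σ(Q1,Q2) = 0.378 × 1.203 × 1.697 = 0.7717
  σ(Q1,Q3) = 0.371 × 1.203 × 1.657 = 0.7395
  σ(Q2,Q3) = 0.643 × 1.697 × 1.657 = 1.8081
σ²_T = Σσ²ᵢ + 2·Σσ_ij = 7.0727 + 2 × 3.3193 = 13.7113
α = (3/2)·(1 − 7.0727/13.7113) = 0.726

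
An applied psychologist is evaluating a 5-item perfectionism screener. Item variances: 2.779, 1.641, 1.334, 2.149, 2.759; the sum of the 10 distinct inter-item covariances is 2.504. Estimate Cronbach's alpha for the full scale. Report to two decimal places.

Σσ²ᵢ = 2.779 + 1.641 + 1.334 + 2.149 + 2.759 = 10.662
Sum of distinct covariances = 2.504
σ²_T = Σσ²ᵢ + 2·Σcov = 10.662 + 2 × 2.504 = 15.670
α = (5/4)·(1 − 10.662/15.670) = 0.40

Cronbach's alpha = 0.40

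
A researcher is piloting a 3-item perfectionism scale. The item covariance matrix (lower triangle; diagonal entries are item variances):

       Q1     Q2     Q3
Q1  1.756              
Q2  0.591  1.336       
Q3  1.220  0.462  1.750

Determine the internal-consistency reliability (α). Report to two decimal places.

Σσᵢ² = 1.756 + 1.336 + 1.750 = 4.842
Σ_{i<j} σ_ij = 2.273
total variance = 4.842 + 2 × 2.273 = 9.388
α = (k/(k−1))·(1 − Σσᵢ²/total variance) = (3/2)·(1 − 4.842/9.388) = 0.73

α = 0.73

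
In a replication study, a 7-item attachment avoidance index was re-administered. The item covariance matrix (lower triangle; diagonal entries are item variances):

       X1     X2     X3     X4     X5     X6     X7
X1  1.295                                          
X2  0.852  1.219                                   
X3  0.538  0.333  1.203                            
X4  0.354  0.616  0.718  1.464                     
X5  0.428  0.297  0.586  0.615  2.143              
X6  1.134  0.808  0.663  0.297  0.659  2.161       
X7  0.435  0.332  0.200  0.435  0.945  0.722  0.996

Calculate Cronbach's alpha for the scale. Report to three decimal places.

α = 0.811

sum of item variances = 1.295 + 1.219 + 1.203 + 1.464 + 2.143 + 2.161 + 0.996 = 10.481
Sum of off-diagonal covariances = 11.967
σ²_T = 10.481 + 2 × 11.967 = 34.415
α = (k/(k−1))·(1 − sum of item variances/σ²_T) = (7/6)·(1 − 10.481/34.415) = 0.811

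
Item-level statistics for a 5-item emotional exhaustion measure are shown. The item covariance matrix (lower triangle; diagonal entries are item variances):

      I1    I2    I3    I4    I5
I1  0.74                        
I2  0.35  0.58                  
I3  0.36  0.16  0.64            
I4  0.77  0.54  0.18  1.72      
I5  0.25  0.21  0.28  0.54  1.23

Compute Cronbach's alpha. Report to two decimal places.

Cronbach's alpha = 0.75

ΣVar(i) = 0.74 + 0.58 + 0.64 + 1.72 + 1.23 = 4.91
Σ_{i<j} σ_ij = 3.64
Var(T) = 4.91 + 2 × 3.64 = 12.19
α = (k/(k−1))·(1 − ΣVar(i)/Var(T)) = (5/4)·(1 − 4.91/12.19) = 0.75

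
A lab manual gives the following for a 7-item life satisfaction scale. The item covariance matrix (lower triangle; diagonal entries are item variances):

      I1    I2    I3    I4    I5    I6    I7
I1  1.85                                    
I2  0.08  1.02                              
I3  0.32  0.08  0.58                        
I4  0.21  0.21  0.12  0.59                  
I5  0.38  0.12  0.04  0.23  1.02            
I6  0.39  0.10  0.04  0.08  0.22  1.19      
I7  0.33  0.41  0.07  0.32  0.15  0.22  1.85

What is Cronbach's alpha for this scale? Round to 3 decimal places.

Σσᵢ² = 1.85 + 1.02 + 0.58 + 0.59 + 1.02 + 1.19 + 1.85 = 8.10
Sum of the distinct covariances = 4.12
total variance = 8.10 + 2 × 4.12 = 16.34
α = (k/(k−1))·(1 − Σσᵢ²/total variance) = (7/6)·(1 − 8.10/16.34) = 0.588

Cronbach's alpha = 0.588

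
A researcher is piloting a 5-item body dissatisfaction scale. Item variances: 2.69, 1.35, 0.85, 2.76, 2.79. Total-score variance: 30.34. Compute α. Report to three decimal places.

α = 0.820

Σσᵢ² = 2.69 + 1.35 + 0.85 + 2.76 + 2.79 = 10.44
α = (k/(k−1))·(1 − Σσᵢ²/total variance) = (5/4)·(1 − 10.44/30.34) = 0.820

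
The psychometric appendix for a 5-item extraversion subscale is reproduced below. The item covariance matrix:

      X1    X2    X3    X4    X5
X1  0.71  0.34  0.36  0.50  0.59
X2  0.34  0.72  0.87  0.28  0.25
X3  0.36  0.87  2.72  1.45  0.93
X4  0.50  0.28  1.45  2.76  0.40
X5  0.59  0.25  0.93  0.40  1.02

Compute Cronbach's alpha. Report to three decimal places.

α = 0.751

Σσᵢ² = 0.71 + 0.72 + 2.72 + 2.76 + 1.02 = 7.93
Sum of the distinct covariances = 5.97
total variance = 7.93 + 2 × 5.97 = 19.87
α = (k/(k−1))·(1 − Σσᵢ²/total variance) = (5/4)·(1 − 7.93/19.87) = 0.751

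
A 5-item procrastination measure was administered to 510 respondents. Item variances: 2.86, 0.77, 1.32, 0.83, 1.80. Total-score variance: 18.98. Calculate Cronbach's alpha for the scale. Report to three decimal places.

Cronbach's alpha = 0.751

Σσᵢ² = 2.86 + 0.77 + 1.32 + 0.83 + 1.80 = 7.58
α = (k/(k−1))·(1 − Σσᵢ²/σ²_T) = (5/4)·(1 − 7.58/18.98) = 0.751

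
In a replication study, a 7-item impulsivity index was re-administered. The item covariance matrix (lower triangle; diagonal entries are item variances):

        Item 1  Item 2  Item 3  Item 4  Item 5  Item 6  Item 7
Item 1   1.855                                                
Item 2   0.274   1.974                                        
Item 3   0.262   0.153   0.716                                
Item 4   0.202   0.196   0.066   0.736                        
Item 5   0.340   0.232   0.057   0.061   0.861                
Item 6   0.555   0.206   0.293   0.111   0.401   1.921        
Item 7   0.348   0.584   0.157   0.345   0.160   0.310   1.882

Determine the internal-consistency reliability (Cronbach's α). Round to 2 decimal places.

ΣVar(i) = 1.855 + 1.974 + 0.716 + 0.736 + 0.861 + 1.921 + 1.882 = 9.945
Σ_{i<j} σ_ij = 5.313
Var(T) = 9.945 + 2 × 5.313 = 20.571
α = (k/(k−1))·(1 − ΣVar(i)/Var(T)) = (7/6)·(1 − 9.945/20.571) = 0.60

Cronbach's α = 0.60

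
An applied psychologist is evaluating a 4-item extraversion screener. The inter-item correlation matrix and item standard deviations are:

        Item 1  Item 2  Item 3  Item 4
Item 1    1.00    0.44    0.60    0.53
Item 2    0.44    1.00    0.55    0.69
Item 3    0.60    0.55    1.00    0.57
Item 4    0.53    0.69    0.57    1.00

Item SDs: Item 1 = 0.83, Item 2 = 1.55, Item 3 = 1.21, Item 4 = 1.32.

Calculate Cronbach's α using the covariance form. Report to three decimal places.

Σσ²ᵢ = 0.83² + 1.55² + 1.21² + 1.32² = 6.2979
Covariances σ_ij = r_ij · s_i · s_j:
  σ(Item 1,Item 2) = 0.44 × 0.83 × 1.55 = 0.5661
  σ(Item 1,Item 3) = 0.60 × 0.83 × 1.21 = 0.6026
  σ(Item 1,Item 4) = 0.53 × 0.83 × 1.32 = 0.5807
  σ(Item 2,Item 3) = 0.55 × 1.55 × 1.21 = 1.0315
  σ(Item 2,Item 4) = 0.69 × 1.55 × 1.32 = 1.4117
  σ(Item 3,Item 4) = 0.57 × 1.21 × 1.32 = 0.9104
σ²_T = Σσ²ᵢ + 2·Σσ_ij = 6.2979 + 2 × 5.1030 = 16.5039
α = (4/3)·(1 − 6.2979/16.5039) = 0.825

α = 0.825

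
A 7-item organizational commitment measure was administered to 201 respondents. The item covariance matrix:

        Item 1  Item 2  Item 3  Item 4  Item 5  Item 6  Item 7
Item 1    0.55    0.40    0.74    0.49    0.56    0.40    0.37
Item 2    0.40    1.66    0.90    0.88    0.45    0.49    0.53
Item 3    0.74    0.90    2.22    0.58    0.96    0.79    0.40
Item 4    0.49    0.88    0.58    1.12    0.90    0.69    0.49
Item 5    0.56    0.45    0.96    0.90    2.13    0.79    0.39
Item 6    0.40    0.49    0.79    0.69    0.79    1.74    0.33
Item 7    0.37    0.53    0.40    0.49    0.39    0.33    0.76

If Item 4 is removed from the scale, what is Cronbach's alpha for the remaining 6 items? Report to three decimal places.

Cronbach's alpha = 0.783

Remaining items: Item 1, Item 2, Item 3, Item 5, Item 6, Item 7 (k = 6).
Σσᵢ² = 0.55 + 1.66 + 2.22 + 2.13 + 1.74 + 0.76 = 9.06
Var(T) = 9.06 + 2 × 8.50 = 26.06
α (item deleted) = (6/5)·(1 − 9.06/26.06) = 0.783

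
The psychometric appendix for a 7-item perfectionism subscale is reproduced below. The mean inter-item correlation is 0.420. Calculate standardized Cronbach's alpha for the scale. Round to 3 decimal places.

Standardized α = k·r̄ / (1 + (k−1)·r̄) = 7 × 0.420 / (1 + 6 × 0.420)
  = 2.9400 / 3.5200 = 0.835

α = 0.835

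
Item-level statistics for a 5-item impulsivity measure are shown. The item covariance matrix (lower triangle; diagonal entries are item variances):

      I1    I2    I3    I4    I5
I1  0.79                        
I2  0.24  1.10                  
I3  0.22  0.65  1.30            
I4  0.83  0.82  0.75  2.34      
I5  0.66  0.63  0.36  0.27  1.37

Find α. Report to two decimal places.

α = 0.76

Σσᵢ² = 0.79 + 1.10 + 1.30 + 2.34 + 1.37 = 6.90
Sum of off-diagonal covariances = 5.43
Var(T) = 6.90 + 2 × 5.43 = 17.76
α = (k/(k−1))·(1 − Σσᵢ²/Var(T)) = (5/4)·(1 − 6.90/17.76) = 0.76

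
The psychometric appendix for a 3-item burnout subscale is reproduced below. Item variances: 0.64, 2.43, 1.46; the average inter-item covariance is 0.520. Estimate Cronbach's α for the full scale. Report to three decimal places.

α = 0.612

sum of item variances = 0.64 + 2.43 + 1.46 = 4.53
Sum of the 3 distinct covariances = 3 × 0.520 = 1.560
σ²_T = sum of item variances + 2·Σcov = 4.53 + 2 × 1.560 = 7.650
α = (3/2)·(1 − 4.53/7.650) = 0.612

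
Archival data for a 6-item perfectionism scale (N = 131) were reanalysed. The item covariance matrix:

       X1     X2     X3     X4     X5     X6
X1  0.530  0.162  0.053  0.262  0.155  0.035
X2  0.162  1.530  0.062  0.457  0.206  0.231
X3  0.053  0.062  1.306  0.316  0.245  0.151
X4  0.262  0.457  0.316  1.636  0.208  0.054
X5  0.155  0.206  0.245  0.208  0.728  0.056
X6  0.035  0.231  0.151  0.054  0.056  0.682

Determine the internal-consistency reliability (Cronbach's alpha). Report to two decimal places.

sum of item variances = 0.530 + 1.530 + 1.306 + 1.636 + 0.728 + 0.682 = 6.412
Sum of the distinct covariances = 2.653
Var(T) = 6.412 + 2 × 2.653 = 11.718
α = (k/(k−1))·(1 − sum of item variances/Var(T)) = (6/5)·(1 − 6.412/11.718) = 0.54

α = 0.54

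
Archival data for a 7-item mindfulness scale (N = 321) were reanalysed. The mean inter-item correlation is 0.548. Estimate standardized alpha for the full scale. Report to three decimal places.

Standardized α = k·r̄ / (1 + (k−1)·r̄) = 7 × 0.548 / (1 + 6 × 0.548)
  = 3.8360 / 4.2880 = 0.895

α = 0.895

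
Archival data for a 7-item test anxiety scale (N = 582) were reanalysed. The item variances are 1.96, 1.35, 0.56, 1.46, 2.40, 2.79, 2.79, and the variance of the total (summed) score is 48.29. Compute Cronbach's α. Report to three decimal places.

sum of item variances = 1.96 + 1.35 + 0.56 + 1.46 + 2.40 + 2.79 + 2.79 = 13.31
α = (k/(k−1))·(1 − sum of item variances/σ²_total) = (7/6)·(1 − 13.31/48.29) = 0.845

α = 0.845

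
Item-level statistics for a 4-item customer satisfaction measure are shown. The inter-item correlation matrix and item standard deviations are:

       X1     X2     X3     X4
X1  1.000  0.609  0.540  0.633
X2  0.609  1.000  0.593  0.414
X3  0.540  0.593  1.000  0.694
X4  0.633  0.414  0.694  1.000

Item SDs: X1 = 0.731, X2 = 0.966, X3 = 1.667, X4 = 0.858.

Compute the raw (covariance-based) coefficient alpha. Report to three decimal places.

Σσ²ᵢ = 0.731² + 0.966² + 1.667² + 0.858² = 4.9826
Covariances σ_ij = r_ij · s_i · s_j:
  σ(X1,X2) = 0.609 × 0.731 × 0.966 = 0.4300
  σ(X1,X3) = 0.540 × 0.731 × 1.667 = 0.6580
  σ(X1,X4) = 0.633 × 0.731 × 0.858 = 0.3970
  σ(X2,X3) = 0.593 × 0.966 × 1.667 = 0.9549
  σ(X2,X4) = 0.414 × 0.966 × 0.858 = 0.3431
  σ(X3,X4) = 0.694 × 1.667 × 0.858 = 0.9926
σ²_T = Σσ²ᵢ + 2·Σσ_ij = 4.9826 + 2 × 3.7756 = 12.5338
α = (4/3)·(1 − 4.9826/12.5338) = 0.803

coefficient alpha = 0.803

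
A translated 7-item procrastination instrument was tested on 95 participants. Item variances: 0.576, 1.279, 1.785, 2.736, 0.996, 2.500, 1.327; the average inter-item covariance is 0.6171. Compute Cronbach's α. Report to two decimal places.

α = 0.81

Σσᵢ² = 0.576 + 1.279 + 1.785 + 2.736 + 0.996 + 2.500 + 1.327 = 11.199
Sum of the 21 distinct covariances = 21 × 0.6171 = 12.9591
Var(T) = Σσᵢ² + 2·Σcov = 11.199 + 2 × 12.9591 = 37.1172
α = (7/6)·(1 − 11.199/37.1172) = 0.81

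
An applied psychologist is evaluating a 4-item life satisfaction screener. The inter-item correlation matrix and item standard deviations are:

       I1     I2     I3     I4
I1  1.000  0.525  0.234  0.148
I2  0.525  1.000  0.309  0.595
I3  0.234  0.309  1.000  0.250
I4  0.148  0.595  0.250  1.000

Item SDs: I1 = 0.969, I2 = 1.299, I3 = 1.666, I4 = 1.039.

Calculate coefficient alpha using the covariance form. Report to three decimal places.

α = 0.651

Σσ²ᵢ = 0.969² + 1.299² + 1.666² + 1.039² = 6.4814
Covariances σ_ij = r_ij · s_i · s_j:
  σ(I1,I2) = 0.525 × 0.969 × 1.299 = 0.6608
  σ(I1,I3) = 0.234 × 0.969 × 1.666 = 0.3778
  σ(I1,I4) = 0.148 × 0.969 × 1.039 = 0.1490
  σ(I2,I3) = 0.309 × 1.299 × 1.666 = 0.6687
  σ(I2,I4) = 0.595 × 1.299 × 1.039 = 0.8030
  σ(I3,I4) = 0.250 × 1.666 × 1.039 = 0.4327
σ²_T = Σσ²ᵢ + 2·Σσ_ij = 6.4814 + 2 × 3.0920 = 12.6654
α = (4/3)·(1 − 6.4814/12.6654) = 0.651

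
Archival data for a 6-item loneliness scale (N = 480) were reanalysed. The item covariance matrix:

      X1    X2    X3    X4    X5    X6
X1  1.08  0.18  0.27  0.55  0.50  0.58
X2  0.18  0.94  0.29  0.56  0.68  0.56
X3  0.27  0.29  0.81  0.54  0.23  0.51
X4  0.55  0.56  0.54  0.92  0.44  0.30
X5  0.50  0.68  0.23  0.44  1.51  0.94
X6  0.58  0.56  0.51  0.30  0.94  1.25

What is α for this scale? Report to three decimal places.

Σσᵢ² = 1.08 + 0.94 + 0.81 + 0.92 + 1.51 + 1.25 = 6.51
Sum of off-diagonal covariances = 7.13
σ²_T = 6.51 + 2 × 7.13 = 20.77
α = (k/(k−1))·(1 − Σσᵢ²/σ²_T) = (6/5)·(1 − 6.51/20.77) = 0.824

α = 0.824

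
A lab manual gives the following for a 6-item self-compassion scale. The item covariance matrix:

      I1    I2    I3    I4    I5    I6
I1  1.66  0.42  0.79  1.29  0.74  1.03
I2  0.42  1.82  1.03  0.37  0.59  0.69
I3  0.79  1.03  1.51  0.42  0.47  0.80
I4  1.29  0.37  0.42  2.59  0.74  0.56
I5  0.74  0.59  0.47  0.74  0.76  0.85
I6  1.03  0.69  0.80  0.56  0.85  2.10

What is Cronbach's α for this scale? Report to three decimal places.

Cronbach's α = 0.809

sum of item variances = 1.66 + 1.82 + 1.51 + 2.59 + 0.76 + 2.10 = 10.44
Σ_{i<j} σ_ij = 10.79
σ²_T = 10.44 + 2 × 10.79 = 32.02
α = (k/(k−1))·(1 − sum of item variances/σ²_T) = (6/5)·(1 − 10.44/32.02) = 0.809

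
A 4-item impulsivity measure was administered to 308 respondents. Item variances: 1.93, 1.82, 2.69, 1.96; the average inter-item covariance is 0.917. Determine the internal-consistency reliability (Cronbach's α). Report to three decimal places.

Σσᵢ² = 1.93 + 1.82 + 2.69 + 1.96 = 8.40
Sum of the 6 distinct covariances = 6 × 0.917 = 5.502
Var(T) = Σσᵢ² + 2·Σcov = 8.40 + 2 × 5.502 = 19.404
α = (4/3)·(1 − 8.40/19.404) = 0.756

α = 0.756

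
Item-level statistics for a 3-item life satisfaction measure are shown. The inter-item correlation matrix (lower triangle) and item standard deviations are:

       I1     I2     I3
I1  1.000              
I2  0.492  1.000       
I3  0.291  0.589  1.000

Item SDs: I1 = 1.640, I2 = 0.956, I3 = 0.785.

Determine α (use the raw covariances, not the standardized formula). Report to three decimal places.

α = 0.644

Σσ²ᵢ = 1.640² + 0.956² + 0.785² = 4.2198
Covariances σ_ij = r_ij · s_i · s_j:
  σ(I1,I2) = 0.492 × 1.640 × 0.956 = 0.7714
  σ(I1,I3) = 0.291 × 1.640 × 0.785 = 0.3746
  σ(I2,I3) = 0.589 × 0.956 × 0.785 = 0.4420
σ²_T = Σσ²ᵢ + 2·Σσ_ij = 4.2198 + 2 × 1.5880 = 7.3958
α = (3/2)·(1 − 4.2198/7.3958) = 0.644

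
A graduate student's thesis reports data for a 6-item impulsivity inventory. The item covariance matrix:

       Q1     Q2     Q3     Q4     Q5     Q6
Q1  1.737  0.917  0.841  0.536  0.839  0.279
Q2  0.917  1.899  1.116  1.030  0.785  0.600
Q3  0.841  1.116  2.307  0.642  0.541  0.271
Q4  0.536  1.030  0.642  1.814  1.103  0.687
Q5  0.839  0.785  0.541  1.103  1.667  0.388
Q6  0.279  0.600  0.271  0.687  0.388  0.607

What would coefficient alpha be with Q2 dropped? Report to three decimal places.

α = 0.751

Remaining items: Q1, Q3, Q4, Q5, Q6 (k = 5).
Σσᵢ² = 1.737 + 2.307 + 1.814 + 1.667 + 0.607 = 8.132
Var(T) = 8.132 + 2 × 6.127 = 20.386
α (item deleted) = (5/4)·(1 − 8.132/20.386) = 0.751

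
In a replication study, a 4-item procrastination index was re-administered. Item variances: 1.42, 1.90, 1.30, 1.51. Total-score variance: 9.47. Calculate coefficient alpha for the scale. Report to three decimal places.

α = 0.470

sum of item variances = 1.42 + 1.90 + 1.30 + 1.51 = 6.13
α = (k/(k−1))·(1 − sum of item variances/σ²_T) = (4/3)·(1 − 6.13/9.47) = 0.470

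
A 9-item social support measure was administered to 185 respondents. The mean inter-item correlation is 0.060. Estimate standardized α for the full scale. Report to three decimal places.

α = 0.365

Standardized α = k·r̄ / (1 + (k−1)·r̄) = 9 × 0.060 / (1 + 8 × 0.060)
  = 0.5400 / 1.4800 = 0.365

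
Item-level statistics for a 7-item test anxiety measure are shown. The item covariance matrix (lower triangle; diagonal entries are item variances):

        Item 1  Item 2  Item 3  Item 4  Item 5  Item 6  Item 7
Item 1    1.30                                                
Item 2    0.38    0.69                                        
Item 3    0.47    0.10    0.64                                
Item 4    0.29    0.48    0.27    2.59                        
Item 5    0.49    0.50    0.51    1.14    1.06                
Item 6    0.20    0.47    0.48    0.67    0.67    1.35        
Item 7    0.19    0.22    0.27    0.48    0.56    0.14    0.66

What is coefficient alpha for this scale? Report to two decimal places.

Σσ²ᵢ = 1.30 + 0.69 + 0.64 + 2.59 + 1.06 + 1.35 + 0.66 = 8.29
Σ_{i<j} σ_ij = 8.98
σ²_total = 8.29 + 2 × 8.98 = 26.25
α = (k/(k−1))·(1 − Σσ²ᵢ/σ²_total) = (7/6)·(1 − 8.29/26.25) = 0.80

coefficient alpha = 0.80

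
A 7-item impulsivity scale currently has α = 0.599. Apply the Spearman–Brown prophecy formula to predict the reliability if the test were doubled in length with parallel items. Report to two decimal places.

Length factor m = 2
α' = m·α / (1 + (m−1)·α)
   = 2 × 0.599 / (1 + (2 − 1) × 0.599)
   = 1.1980 / 1.5990 = 0.75

predicted reliability = 0.75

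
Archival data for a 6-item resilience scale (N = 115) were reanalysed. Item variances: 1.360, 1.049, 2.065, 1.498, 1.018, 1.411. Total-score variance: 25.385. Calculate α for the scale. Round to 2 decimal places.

α = 0.80

Σσᵢ² = 1.360 + 1.049 + 2.065 + 1.498 + 1.018 + 1.411 = 8.401
α = (k/(k−1))·(1 − Σσᵢ²/Var(T)) = (6/5)·(1 − 8.401/25.385) = 0.80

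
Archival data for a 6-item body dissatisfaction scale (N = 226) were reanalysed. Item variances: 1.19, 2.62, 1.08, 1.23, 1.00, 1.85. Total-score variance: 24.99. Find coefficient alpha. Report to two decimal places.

α = 0.77

Σσᵢ² = 1.19 + 2.62 + 1.08 + 1.23 + 1.00 + 1.85 = 8.97
α = (k/(k−1))·(1 − Σσᵢ²/σ²_T) = (6/5)·(1 − 8.97/24.99) = 0.77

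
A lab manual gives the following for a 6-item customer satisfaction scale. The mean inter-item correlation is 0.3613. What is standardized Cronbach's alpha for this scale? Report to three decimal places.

α = 0.772

Standardized α = k·r̄ / (1 + (k−1)·r̄) = 6 × 0.3613 / (1 + 5 × 0.3613)
  = 2.1678 / 2.8065 = 0.772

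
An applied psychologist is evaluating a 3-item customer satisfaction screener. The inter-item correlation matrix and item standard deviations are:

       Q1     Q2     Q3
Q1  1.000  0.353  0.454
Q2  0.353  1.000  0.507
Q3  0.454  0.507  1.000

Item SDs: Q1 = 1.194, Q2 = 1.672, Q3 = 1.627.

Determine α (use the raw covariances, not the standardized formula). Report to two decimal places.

Σσ²ᵢ = 1.194² + 1.672² + 1.627² = 6.8683
Covariances σ_ij = r_ij · s_i · s_j:
  σ(Q1,Q2) = 0.353 × 1.194 × 1.672 = 0.7047
  σ(Q1,Q3) = 0.454 × 1.194 × 1.627 = 0.8820
  σ(Q2,Q3) = 0.507 × 1.672 × 1.627 = 1.3792
σ²_T = Σσ²ᵢ + 2·Σσ_ij = 6.8683 + 2 × 2.9659 = 12.8001
α = (3/2)·(1 − 6.8683/12.8001) = 0.70

α = 0.70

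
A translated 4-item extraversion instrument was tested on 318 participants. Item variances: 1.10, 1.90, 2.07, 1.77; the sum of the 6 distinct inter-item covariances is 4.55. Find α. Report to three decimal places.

α = 0.761

Σσ²ᵢ = 1.10 + 1.90 + 2.07 + 1.77 = 6.84
Sum of distinct covariances = 4.55
σ²_T = Σσ²ᵢ + 2·Σcov = 6.84 + 2 × 4.55 = 15.94
α = (4/3)·(1 − 6.84/15.94) = 0.761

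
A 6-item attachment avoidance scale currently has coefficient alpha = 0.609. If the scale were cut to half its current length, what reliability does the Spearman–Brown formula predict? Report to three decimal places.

predicted reliability = 0.438

Length factor m = 1/2
α' = m·α / (1 − (1−m)·α)
   = 1/2 × 0.609 / (1 − (1 − 1/2) × 0.609)
   = 0.3045 / 0.6955 = 0.438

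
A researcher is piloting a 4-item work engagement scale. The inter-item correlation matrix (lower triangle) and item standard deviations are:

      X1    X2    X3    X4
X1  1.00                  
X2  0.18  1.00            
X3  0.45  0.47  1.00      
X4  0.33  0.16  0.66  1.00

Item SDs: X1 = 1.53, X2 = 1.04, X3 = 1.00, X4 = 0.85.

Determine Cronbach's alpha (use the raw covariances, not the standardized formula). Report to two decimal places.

Cronbach's alpha = 0.67

Σσ²ᵢ = 1.53² + 1.04² + 1.00² + 0.85² = 5.1450
Covariances σ_ij = r_ij · s_i · s_j:
  σ(X1,X2) = 0.18 × 1.53 × 1.04 = 0.2864
  σ(X1,X3) = 0.45 × 1.53 × 1.00 = 0.6885
  σ(X1,X4) = 0.33 × 1.53 × 0.85 = 0.4292
  σ(X2,X3) = 0.47 × 1.04 × 1.00 = 0.4888
  σ(X2,X4) = 0.16 × 1.04 × 0.85 = 0.1414
  σ(X3,X4) = 0.66 × 1.00 × 0.85 = 0.5610
σ²_T = Σσ²ᵢ + 2·Σσ_ij = 5.1450 + 2 × 2.5953 = 10.3356
α = (4/3)·(1 − 5.1450/10.3356) = 0.67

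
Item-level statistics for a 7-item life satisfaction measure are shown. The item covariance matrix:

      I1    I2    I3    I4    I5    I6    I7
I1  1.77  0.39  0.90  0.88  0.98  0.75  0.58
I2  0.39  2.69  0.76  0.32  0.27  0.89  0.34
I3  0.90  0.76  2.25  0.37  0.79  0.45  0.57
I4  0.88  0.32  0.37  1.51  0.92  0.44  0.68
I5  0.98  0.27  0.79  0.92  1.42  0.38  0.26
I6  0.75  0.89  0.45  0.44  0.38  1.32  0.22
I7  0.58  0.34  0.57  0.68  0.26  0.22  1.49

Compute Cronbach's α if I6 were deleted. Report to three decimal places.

α = 0.742

Remaining items: I1, I2, I3, I4, I5, I7 (k = 6).
sum of item variances = 1.77 + 2.69 + 2.25 + 1.51 + 1.42 + 1.49 = 11.13
total variance = 11.13 + 2 × 9.01 = 29.15
α (item deleted) = (6/5)·(1 − 11.13/29.15) = 0.742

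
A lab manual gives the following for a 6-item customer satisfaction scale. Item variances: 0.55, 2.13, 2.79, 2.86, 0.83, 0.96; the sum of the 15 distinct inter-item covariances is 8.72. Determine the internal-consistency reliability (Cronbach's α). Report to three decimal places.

Σσᵢ² = 0.55 + 2.13 + 2.79 + 2.86 + 0.83 + 0.96 = 10.12
Sum of distinct covariances = 8.72
Var(T) = Σσᵢ² + 2·Σcov = 10.12 + 2 × 8.72 = 27.56
α = (6/5)·(1 − 10.12/27.56) = 0.759

α = 0.759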